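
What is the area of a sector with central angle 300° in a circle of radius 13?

The full circle has area πr² = π(13)² = 169*pi.
The sector covers 300° out of 360°, a fraction of 5/6.
Sector area = 169*pi × 5/6 = 845*pi/6.

845*pi/6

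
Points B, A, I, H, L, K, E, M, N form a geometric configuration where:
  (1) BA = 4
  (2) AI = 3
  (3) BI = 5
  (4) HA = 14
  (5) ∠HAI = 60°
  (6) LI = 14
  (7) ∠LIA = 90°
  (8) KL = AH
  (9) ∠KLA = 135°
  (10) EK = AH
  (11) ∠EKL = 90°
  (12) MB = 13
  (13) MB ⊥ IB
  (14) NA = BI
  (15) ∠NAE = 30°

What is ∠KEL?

From the given relations: EK = AH = 14; KL = AH = 14.
Step 1: By the law of cosines on triangle EKL: EL² = 14² + 14² − 2·14·14·cos(90°) = 392, so EL = 14·√2.
Step 2: By the inverse law of cosines on triangle KEL: cos(∠KEL) = (14² + (14·√2)² − 14²) / (2·14·14·√2) = 392/554.37 = 0.7071, so ∠KEL = 45°.

Therefore, the measure of angle ∠KEL = 45°.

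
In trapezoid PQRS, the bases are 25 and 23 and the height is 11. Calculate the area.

Area = (25 + 23) * 11 / 2 = 528 / 2 = 264

264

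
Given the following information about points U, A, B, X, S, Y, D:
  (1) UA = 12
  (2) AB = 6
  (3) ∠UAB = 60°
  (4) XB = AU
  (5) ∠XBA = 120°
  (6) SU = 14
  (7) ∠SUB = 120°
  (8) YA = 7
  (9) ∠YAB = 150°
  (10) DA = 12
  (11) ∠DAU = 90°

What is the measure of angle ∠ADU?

Step 1: By the law of cosines on triangle DAU: DU² = 12² + 12² − 2·12·12·cos(90°) = 288, so DU = 12·√2.
Step 2: By the inverse law of cosines on triangle ADU: cos(∠ADU) = (12² + (12·√2)² − 12²) / (2·12·12·√2) = 288/407.29 = 0.7071, so ∠ADU = 45°.

Therefore, the measure of angle ∠ADU = 45°.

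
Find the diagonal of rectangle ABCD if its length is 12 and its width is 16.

A rectangle's diagonal splits it into two right triangles, with the diagonal as the hypotenuse.
By the Pythagorean theorem, d^2 = 12^2 + 16^2 = 400.
Therefore d = sqrt(400) = 20.

20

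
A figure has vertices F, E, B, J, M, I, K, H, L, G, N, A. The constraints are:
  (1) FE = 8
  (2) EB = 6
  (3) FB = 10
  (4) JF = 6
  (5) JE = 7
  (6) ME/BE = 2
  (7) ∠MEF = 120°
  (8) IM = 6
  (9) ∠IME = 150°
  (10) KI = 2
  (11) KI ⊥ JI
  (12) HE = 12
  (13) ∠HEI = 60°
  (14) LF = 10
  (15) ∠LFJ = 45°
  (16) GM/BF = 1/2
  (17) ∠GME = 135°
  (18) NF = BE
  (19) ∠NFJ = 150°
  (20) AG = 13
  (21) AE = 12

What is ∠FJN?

From the given relations: NF = BE = 6.
Step 1: By the law of cosines on triangle JFN: JN² = 6² + 6² − 2·6·6·cos(150°) = 134.35, so JN ≈ 11.59.
Step 2: By the inverse law of cosines on triangle FJN: cos(∠FJN) = (6² + 11.59² − 6²) / (2·6·11.59) = 134.35/139.09 = 0.9659, so ∠FJN = 15°.

Therefore, the measure of angle ∠FJN = 15°.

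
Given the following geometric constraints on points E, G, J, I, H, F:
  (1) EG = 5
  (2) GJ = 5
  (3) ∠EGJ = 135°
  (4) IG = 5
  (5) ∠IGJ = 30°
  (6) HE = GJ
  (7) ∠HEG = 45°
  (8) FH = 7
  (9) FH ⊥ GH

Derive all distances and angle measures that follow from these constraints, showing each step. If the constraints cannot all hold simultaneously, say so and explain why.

The constraints are consistent.

From the given relations:
  HE = GJ = 5

Step 1: From EG = 5, GJ = 5, and ∠EGJ = 135°, by the law of cosines:
  EJ² = EG² + GJ² - 2·EG·GJ·cos(135°) = 25 + 25 + 35.36 = 85.36
  EJ ≈ 9.24

Step 2: From GE = 5, EH = 5, and ∠GEH = 45°, by the law of cosines:
  GH² = GE² + EH² - 2·GE·EH·cos(45°) = 25 + 25 - 35.36 = 14.64
  GH ≈ 3.83

Step 3: From JG = 5, GI = 5, and ∠JGI = 30°, by the law of cosines:
  JI² = JG² + GI² - 2·JG·GI·cos(30°) = 25 + 25 - 43.3 = 6.699
  JI ≈ 2.59

Step 4: From GH = 3.83, HF = 7, and ∠GHF = 90°, by the law of cosines:
  GF² = GH² + HF² - 2·GH·HF·cos(90°) = 14.64 + 49 - 0 = 63.64
  GF ≈ 7.98

Step 5: From EG = 5, EJ = 9.24, GJ = 5, by the inverse law of cosines:
  cos(∠GEJ) = (EG² + EJ² - GJ²) / (2·EG·EJ)
  ∠GEJ = 22.5°

Step 6: From GE = 5, GH = 3.83, EH = 5, by the inverse law of cosines:
  cos(∠EGH) = (GE² + GH² - EH²) / (2·GE·GH)
  ∠EGH = 67.5°

Step 7: From JE = 9.24, JG = 5, EG = 5, by the inverse law of cosines:
  cos(∠EJG) = (JE² + JG² - EG²) / (2·JE·JG)
  ∠EJG = 22.5°

Step 8: From JG = 5, JI = 2.59, GI = 5, by the inverse law of cosines:
  cos(∠GJI) = (JG² + JI² - GI²) / (2·JG·JI)
  ∠GJI = 75°

Step 9: From IG = 5, IJ = 2.59, GJ = 5, by the inverse law of cosines:
  cos(∠GIJ) = (IG² + IJ² - GJ²) / (2·IG·IJ)
  ∠GIJ = 75°

Step 10: From HE = 5, HG = 3.83, EG = 5, by the inverse law of cosines:
  cos(∠EHG) = (HE² + HG² - EG²) / (2·HE·HG)
  ∠EHG = 67.5°

Step 11: From GF = 7.98, GH = 3.83, FH = 7, by the inverse law of cosines:
  cos(∠FGH) = (GF² + GH² - FH²) / (2·GF·GH)
  ∠FGH = 61.33°

Step 12: From FG = 7.98, FH = 7, GH = 3.83, by the inverse law of cosines:
  cos(∠GFH) = (FG² + FH² - GH²) / (2·FG·FH)
  ∠GFH = 28.67°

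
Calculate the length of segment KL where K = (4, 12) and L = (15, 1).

d = sqrt((15 - 4)^2 + (1 - 12)^2)
d = sqrt(11^2 + -11^2)
d = sqrt(121 + 121)
d = sqrt(242) = 11*sqrt(2)

11*sqrt(2)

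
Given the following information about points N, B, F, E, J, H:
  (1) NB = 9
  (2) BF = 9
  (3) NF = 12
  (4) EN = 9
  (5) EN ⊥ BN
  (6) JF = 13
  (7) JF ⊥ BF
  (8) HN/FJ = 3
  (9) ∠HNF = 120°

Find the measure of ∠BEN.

Step 1: By the law of cosines on triangle ENB: EB² = 9² + 9² − 2·9·9·cos(90°) = 162, so EB = 9·√2.
Step 2: By the inverse law of cosines on triangle BEN: cos(∠BEN) = ((9·√2)² + 9² − 9²) / (2·9·√2·9) = 162/229.1 = 0.7071, so ∠BEN = 45°.

Therefore, the measure of angle ∠BEN = 45°.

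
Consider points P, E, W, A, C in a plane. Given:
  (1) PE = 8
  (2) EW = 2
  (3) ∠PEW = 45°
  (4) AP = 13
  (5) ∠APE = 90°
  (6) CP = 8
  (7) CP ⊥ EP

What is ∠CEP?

Step 1: By the law of cosines on triangle EPC: EC² = 8² + 8² − 2·8·8·cos(90°) = 128, so EC = 8·√2.
Step 2: By the inverse law of cosines on triangle CEP: cos(∠CEP) = ((8·√2)² + 8² − 8²) / (2·8·√2·8) = 128/181.02 = 0.7071, so ∠CEP = 45°.

Therefore, the measure of angle ∠CEP = 45°.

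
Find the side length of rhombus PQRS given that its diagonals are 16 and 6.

In a rhombus, the diagonals bisect each other perpendicularly, creating four congruent right triangles.
Each triangle has legs 8 (half of 16) and 3 (half of 6).
The hypotenuse of each right triangle is a side of the rhombus:
side = sqrt(8^2 + 3^2) = sqrt(73)

sqrt(73)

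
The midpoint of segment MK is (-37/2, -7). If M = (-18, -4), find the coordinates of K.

Using the midpoint formula: M = ((x1 + x2)/2, (y1 + y2)/2)
We know M = (-37/2, -7) and M = (-18, -4)
For x: -37/2 = (-18 + x2)/2, so x2 = 2*-37/2 - -18 = -19
For y: -7 = (-4 + y2)/2, so y2 = 2*-7 - -4 = -10
K = (-19, -10)

(-19, -10)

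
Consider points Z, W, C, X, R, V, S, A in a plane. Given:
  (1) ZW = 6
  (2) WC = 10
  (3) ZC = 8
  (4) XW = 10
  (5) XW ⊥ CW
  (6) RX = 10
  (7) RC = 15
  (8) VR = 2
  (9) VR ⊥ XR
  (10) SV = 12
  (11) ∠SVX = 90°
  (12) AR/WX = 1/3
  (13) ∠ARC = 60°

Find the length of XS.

Step 1: By the law of cosines on triangle XRV: XV² = 10² + 2² − 2·10·2·cos(90°) = 104, so XV = 2·√26.
Step 2: By the law of cosines on triangle XVS: XS² = (2·√26)² + 12² − 2·2·√26·12·cos(90°) = 248, so XS = 2·√62.

Therefore, the length of XS = 2·√62.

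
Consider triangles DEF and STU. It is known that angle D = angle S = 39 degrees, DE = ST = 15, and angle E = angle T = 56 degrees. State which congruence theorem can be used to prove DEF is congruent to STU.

Consider the given information: angle D = angle S = 39 degrees, DE = ST = 15, and angle E = angle T = 56 degrees
This is not SSS or AAS: SSS requires all three pairs of sides, but we don't have that. AAS requires two angles and a non-included side.
The correct criterion is ASA. Two pairs of corresponding angles and the included side are equal (Angle-Side-Angle).

ASA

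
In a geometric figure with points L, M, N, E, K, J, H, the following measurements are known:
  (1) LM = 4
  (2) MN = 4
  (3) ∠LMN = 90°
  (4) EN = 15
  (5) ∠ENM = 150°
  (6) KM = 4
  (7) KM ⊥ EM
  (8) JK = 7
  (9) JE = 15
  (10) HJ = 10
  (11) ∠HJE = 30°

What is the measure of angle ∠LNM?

Step 1: By the law of cosines on triangle NML: NL² = 4² + 4² − 2·4·4·cos(90°) = 32, so NL = 4·√2.
Step 2: By the inverse law of cosines on triangle LNM: cos(∠LNM) = ((4·√2)² + 4² − 4²) / (2·4·√2·4) = 32/45.25 = 0.7071, so ∠LNM = 45°.

Therefore, the measure of angle ∠LNM = 45°.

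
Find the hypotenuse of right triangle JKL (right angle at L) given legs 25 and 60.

By the Pythagorean theorem: JK^2 = JL^2 + KL^2
JK^2 = 25^2 + 60^2 = 625 + 3600 = 4225
JK = sqrt(4225) = 65

65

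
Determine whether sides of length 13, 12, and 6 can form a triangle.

Check all three triangle inequalities:
13 + 12 = 25 > 6 ✓
13 + 6 = 19 > 12 ✓
12 + 6 = 18 > 13 ✓
All conditions hold, so these sides form a valid triangle.

Yes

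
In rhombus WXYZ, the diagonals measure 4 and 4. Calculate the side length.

In a rhombus, the diagonals bisect each other perpendicularly, creating four congruent right triangles.
Each triangle has legs 2 (half of 4) and 2 (half of 4).
The hypotenuse of each right triangle is a side of the rhombus:
side = sqrt(2^2 + 2^2) = sqrt(8) = 2*sqrt(2)

2*sqrt(2)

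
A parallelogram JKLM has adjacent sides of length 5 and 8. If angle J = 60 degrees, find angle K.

In a parallelogram, consecutive angles are supplementary (sum to 180°).
angle K = 180 - angle J
angle K = 180 - 60
angle K = 120 degrees

120 degrees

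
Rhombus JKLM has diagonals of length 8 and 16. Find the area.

Area = (8 * 16) / 2 = 128 / 2 = 64

64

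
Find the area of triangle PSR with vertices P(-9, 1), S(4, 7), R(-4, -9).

Shoelace: Area = (1/2)|-9(7--9) + 4(-9-1) + -4(1-7)| = (1/2)(160) = 80

80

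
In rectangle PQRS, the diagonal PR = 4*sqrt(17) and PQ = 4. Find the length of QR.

b = sqrt(d^2 - a^2) = sqrt(272 - 16) = sqrt(256) = 16

16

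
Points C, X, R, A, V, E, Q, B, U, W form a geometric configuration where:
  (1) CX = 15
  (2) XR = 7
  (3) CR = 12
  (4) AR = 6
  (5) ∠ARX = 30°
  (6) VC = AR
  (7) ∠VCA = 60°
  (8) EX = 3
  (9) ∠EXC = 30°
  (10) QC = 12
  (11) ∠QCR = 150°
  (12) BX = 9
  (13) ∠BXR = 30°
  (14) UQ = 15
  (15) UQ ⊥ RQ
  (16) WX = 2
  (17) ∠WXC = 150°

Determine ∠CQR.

Step 1: By the law of cosines on triangle QCR: QR² = 12² + 12² − 2·12·12·cos(150°) = 537.42, so QR ≈ 23.18.
Step 2: By the inverse law of cosines on triangle CQR: cos(∠CQR) = (12² + 23.18² − 12²) / (2·12·23.18) = 537.42/556.37 = 0.9659, so ∠CQR = 15°.

Therefore, the measure of angle ∠CQR = 15°.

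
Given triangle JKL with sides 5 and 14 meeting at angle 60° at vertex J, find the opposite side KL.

By the law of cosines: KL^2 = JK^2 + JL^2 - 2*JK*JL*cos(J)
KL^2 = 5^2 + 14^2 - 2*5*14*cos(60°)
KL^2 = 25 + 196 - 140*(1/2)
KL^2 = 151
KL = sqrt(151)

sqrt(151)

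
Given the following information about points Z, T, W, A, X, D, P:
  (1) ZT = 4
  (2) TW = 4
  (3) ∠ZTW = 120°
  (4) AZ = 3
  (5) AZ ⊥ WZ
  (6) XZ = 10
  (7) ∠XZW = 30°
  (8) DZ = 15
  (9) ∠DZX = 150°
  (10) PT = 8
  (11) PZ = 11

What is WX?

Step 1: By the law of cosines on triangle ZTW: ZW² = 4² + 4² − 2·4·4·cos(120°) = 48, so ZW = 4·√3.
Step 2: By the law of cosines on triangle WZX: WX² = (4·√3)² + 10² − 2·4·√3·10·cos(30°) = 28, so WX = 2·√7.

Therefore, the length of WX = 2·√7.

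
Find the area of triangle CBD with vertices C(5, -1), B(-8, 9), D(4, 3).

The Shoelace formula computes the area from vertex coordinates by summing cross products.
For vertices (5,-1), (-8,9), (4,3):
Signed sum = 5*9 - -8*-1 + -8*3 - 4*9 + 4*-1 - 5*3
= 37 + -60 + -19 = -42
Area = (1/2)|-42| = 21.

21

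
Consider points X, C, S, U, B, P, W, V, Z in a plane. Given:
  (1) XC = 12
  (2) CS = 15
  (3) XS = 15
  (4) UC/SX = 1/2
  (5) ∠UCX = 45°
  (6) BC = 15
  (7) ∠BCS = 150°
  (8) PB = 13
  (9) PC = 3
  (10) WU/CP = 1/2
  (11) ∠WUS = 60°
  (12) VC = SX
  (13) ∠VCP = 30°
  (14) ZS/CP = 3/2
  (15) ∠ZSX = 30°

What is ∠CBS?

Step 1: By the law of cosines on triangle BCS: BS² = 15² + 15² − 2·15·15·cos(150°) = 839.71, so BS ≈ 28.98.
Step 2: By the inverse law of cosines on triangle CBS: cos(∠CBS) = (15² + 28.98² − 15²) / (2·15·28.98) = 839.71/869.33 = 0.9659, so ∠CBS = 15°.

Therefore, the measure of angle ∠CBS = 15°.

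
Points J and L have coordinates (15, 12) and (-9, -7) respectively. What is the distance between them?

d = sqrt((-24)^2 + (-19)^2) = sqrt(937)

sqrt(937)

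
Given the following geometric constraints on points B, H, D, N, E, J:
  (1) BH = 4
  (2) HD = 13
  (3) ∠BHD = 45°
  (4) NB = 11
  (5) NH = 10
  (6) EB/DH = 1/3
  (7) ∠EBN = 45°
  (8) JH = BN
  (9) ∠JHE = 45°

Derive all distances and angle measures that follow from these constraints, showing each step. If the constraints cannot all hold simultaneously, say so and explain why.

The constraints are consistent.

From the given relations:
  EB = 1/3·DH = 1/3·13 ≈ 4.33
  JH = BN = 11

Step 1: From BH = 4, HD = 13, and ∠BHD = 45°, by the law of cosines:
  BD² = BH² + HD² - 2·BH·HD·cos(45°) = 16 + 169 - 73.54 = 111.5
  BD ≈ 10.56

Step 2: From NB = 11, BE = 4.33, and ∠NBE = 45°, by the law of cosines:
  NE² = NB² + BE² - 2·NB·BE·cos(45°) = 121 + 18.78 - 67.41 = 72.37
  NE ≈ 8.51

Step 3: From BH = 4, BN = 11, HN = 10, by the inverse law of cosines:
  cos(∠HBN) = (BH² + BN² - HN²) / (2·BH·BN)
  ∠HBN = 65.14°

Step 4: From HB = 4, HN = 10, BN = 11, by the inverse law of cosines:
  cos(∠BHN) = (HB² + HN² - BN²) / (2·HB·HN)
  ∠BHN = 93.58°

Step 5: From NB = 11, NH = 10, BH = 4, by the inverse law of cosines:
  cos(∠BNH) = (NB² + NH² - BH²) / (2·NB·NH)
  ∠BNH = 21.28°

Step 6: From BD = 10.56, BH = 4, DH = 13, by the inverse law of cosines:
  cos(∠DBH) = (BD² + BH² - DH²) / (2·BD·BH)
  ∠DBH = 119.46°

Step 7: From DB = 10.56, DH = 13, BH = 4, by the inverse law of cosines:
  cos(∠BDH) = (DB² + DH² - BH²) / (2·DB·DH)
  ∠BDH = 15.54°

Step 8: From NB = 11, NE = 8.51, BE = 4.33, by the inverse law of cosines:
  cos(∠BNE) = (NB² + NE² - BE²) / (2·NB·NE)
  ∠BNE = 21.11°

Step 9: From EB = 4.33, EN = 8.51, BN = 11, by the inverse law of cosines:
  cos(∠BEN) = (EB² + EN² - BN²) / (2·EB·EN)
  ∠BEN = 113.89°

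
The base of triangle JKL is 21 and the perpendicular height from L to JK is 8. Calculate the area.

A triangle's area is half the area of a rectangle with the same base and height.
Area = (1/2) * 21 * 8 = 84.

84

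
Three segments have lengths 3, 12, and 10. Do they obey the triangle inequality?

Yes.
The triangle inequality requires that the sum of any two sides exceeds the third.
Here 3 + 10 = 13 > 12, so the condition is met.

Yes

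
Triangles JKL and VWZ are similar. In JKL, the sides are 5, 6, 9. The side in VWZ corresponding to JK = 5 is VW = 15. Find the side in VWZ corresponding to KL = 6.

Similar triangles have proportional sides. Setting up the proportion:
VW / JK = WZ / KL
15 / 5 = WZ / 6
WZ = 6 * 15 / 5 = 18.

18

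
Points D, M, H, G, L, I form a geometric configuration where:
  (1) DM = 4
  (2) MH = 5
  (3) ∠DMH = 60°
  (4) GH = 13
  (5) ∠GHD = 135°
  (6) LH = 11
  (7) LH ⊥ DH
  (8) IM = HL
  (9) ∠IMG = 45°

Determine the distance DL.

Step 1: By the law of cosines on triangle DMH: DH² = 4² + 5² − 2·4·5·cos(60°) = 21, so DH = √21.
Step 2: By the law of cosines on triangle DHL: DL² = √21² + 11² − 2·√21·11·cos(90°) = 142, so DL = √142.

Therefore, the length of DL = √142.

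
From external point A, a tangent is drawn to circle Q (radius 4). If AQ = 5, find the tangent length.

Let T be the point of tangency. Then QT ⊥ AT (radius ⊥ tangent).
In right triangle QTA: QA² = QT² + AT²
5² = 4² + AT²
AT² = 9, AT = 3

3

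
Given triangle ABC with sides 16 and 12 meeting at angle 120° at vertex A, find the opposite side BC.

When two sides and the included angle are known, the law of cosines gives the third side.
c^2 = a^2 + b^2 - 2ab cos(C) generalizes the Pythagorean theorem to non-right triangles.
Here: BC^2 = 256 + 144 - 384*(-1/2) = 592
BC = 4*sqrt(37)

4*sqrt(37)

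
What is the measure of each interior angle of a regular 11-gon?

Each interior angle of a regular n-gon is (n - 2) * 180 / n.
For n = 11: (11 - 2) * 180 / 11 = 1620/11 = 1620/11 degrees.

1620/11 degrees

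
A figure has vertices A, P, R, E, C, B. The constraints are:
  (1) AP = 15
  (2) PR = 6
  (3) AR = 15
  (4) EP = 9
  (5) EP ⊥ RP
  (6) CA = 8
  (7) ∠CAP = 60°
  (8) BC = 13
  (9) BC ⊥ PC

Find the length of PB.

Step 1: By the law of cosines on triangle CAP: CP² = 8² + 15² − 2·8·15·cos(60°) = 169, so CP = 13.
Step 2: By the law of cosines on triangle PCB: PB² = 13² + 13² − 2·13·13·cos(90°) = 338, so PB = 13·√2.

Therefore, the length of PB = 13·√2.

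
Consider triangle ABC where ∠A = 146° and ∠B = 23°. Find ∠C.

The interior angles sum to 180°: angle C = 180 - 146 - 23 = 11°.
The triangle is obtuse (angles 146°, 23°, 11°).

11 degrees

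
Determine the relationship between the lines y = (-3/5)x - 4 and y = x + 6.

Slope of line 1: m1 = -3/5
Slope of line 2: m2 = 1
m1 != m2 and m1*m2 = -3/5 != -1. Neither.

Neither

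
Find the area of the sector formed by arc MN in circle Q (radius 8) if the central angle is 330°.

The full circle has area πr² = π(8)² = 64*pi.
The sector covers 330° out of 360°, a fraction of 11/12.
Sector area = 64*pi × 11/12 = 176*pi/3.

176*pi/3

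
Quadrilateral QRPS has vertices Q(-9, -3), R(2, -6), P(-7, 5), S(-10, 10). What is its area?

Using the Shoelace formula for a quadrilateral (vertices in order):
Area = (1/2)|sum of (x_i * y_(i+1) - x_(i+1) * y_i)|
Terms: (-9*-6 - 2*-3) = 60, (2*5 - -7*-6) = -32, (-7*10 - -10*5) = -20, (-10*-3 - -9*10) = 120
Sum = 128
Area = (1/2)(128) = 64

64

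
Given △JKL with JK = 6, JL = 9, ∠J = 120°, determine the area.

Area = (1/2) * JK * JL * sin(J)
Area = (1/2) * 6 * 9 * sin(120°)
Area = (1/2) * 6 * 9 * sqrt(3)/2
Area = 27*sqrt(3)/2

27*sqrt(3)/2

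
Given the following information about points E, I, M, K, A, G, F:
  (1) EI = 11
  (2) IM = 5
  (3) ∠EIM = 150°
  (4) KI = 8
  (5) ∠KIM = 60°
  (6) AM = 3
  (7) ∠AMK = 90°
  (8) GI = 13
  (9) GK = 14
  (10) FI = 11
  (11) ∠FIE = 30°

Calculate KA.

Step 1: By the law of cosines on triangle KIM: KM² = 8² + 5² − 2·8·5·cos(60°) = 49, so KM = 7.
Step 2: By the law of cosines on triangle KMA: KA² = 7² + 3² − 2·7·3·cos(90°) = 58, so KA = √58.

Therefore, the length of KA = √58.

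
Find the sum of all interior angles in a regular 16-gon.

The sum of interior angles of an n-sided polygon is (n - 2) * 180.
For n = 16: (16 - 2) * 180 = 14 * 180 = 2520 degrees.

2520 degrees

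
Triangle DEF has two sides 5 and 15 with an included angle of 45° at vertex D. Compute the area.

Area = (1/2) * DE * DF * sin(D)
Area = (1/2) * 5 * 15 * sin(45°)
Area = (1/2) * 5 * 15 * sqrt(2)/2
Area = 75*sqrt(2)/4

75*sqrt(2)/4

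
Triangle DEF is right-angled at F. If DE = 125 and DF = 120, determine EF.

Rearranging the Pythagorean theorem to solve for the unknown leg:
leg^2 = hypotenuse^2 - known_leg^2 = 15625 - 14400 = 1225
leg = sqrt(1225) = 35.

35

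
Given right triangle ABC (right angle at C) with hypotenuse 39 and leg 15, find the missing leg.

Rearranging the Pythagorean theorem to solve for the unknown leg:
leg^2 = hypotenuse^2 - known_leg^2 = 1521 - 225 = 1296
leg = sqrt(1296) = 36.

36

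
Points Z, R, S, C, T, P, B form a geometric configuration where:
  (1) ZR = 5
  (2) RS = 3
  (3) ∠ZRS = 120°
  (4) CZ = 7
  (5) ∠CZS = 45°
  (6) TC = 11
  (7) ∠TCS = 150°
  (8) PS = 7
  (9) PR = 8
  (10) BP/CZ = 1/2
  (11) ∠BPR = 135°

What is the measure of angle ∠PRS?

Step 1: By the inverse law of cosines on triangle PRS: cos(∠PRS) = (8² + 3² − 7²) / (2·8·3) = 24/48 = 0.5, so ∠PRS = 60°.

Therefore, the measure of angle ∠PRS = 60°.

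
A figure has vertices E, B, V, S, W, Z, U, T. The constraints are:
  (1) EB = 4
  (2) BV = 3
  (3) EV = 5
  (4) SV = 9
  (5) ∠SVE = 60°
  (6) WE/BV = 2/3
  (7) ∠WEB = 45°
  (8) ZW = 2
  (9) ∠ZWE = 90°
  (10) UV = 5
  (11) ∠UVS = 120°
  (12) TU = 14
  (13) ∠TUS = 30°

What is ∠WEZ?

From the given relations: WE = 2/3·BV = 2/3·3 = 2.
Step 1: By the law of cosines on triangle EWZ: EZ² = 2² + 2² − 2·2·2·cos(90°) = 8, so EZ = 2·√2.
Step 2: By the inverse law of cosines on triangle WEZ: cos(∠WEZ) = (2² + (2·√2)² − 2²) / (2·2·2·√2) = 8/11.31 = 0.7071, so ∠WEZ = 45°.

Therefore, the measure of angle ∠WEZ = 45°.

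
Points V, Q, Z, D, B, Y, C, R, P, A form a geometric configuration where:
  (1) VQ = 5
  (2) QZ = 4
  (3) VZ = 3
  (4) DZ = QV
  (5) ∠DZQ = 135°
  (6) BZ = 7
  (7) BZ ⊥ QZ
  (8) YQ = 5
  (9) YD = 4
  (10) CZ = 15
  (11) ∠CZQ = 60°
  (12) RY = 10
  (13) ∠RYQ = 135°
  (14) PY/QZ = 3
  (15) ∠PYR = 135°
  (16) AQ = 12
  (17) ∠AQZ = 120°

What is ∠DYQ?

From the given relations: DZ = QV = 5.
Step 1: By the law of cosines on triangle DZQ: DQ² = 5² + 4² − 2·5·4·cos(135°) = 69.28, so DQ ≈ 8.32.
Step 2: By the inverse law of cosines on triangle DYQ: cos(∠DYQ) = (4² + 5² − 8.32²) / (2·4·5) = -28.28/40 = -0.7071, so ∠DYQ = 135°.

Therefore, the measure of angle ∠DYQ = 135°.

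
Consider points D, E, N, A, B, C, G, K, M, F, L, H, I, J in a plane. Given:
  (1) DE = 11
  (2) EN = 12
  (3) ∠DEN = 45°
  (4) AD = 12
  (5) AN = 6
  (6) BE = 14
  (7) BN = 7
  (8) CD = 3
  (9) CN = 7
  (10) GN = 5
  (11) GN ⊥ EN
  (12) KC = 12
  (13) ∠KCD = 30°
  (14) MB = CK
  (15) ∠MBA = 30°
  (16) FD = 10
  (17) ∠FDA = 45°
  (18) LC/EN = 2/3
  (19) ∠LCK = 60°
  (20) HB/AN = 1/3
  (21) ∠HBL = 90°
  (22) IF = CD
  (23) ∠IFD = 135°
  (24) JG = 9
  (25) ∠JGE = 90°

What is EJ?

Step 1: By the law of cosines on triangle ENG: EG² = 12² + 5² − 2·12·5·cos(90°) = 169, so EG = 13.
Step 2: By the law of cosines on triangle EGJ: EJ² = 13² + 9² − 2·13·9·cos(90°) = 250, so EJ = 5·√10.

Therefore, the length of EJ = 5·√10.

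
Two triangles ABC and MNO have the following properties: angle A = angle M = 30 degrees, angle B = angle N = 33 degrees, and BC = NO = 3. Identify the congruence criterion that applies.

Consider the given information: angle A = angle M = 30 degrees, angle B = angle N = 33 degrees, and BC = NO = 3
This is not SSS or HL: SSS requires all three pairs of sides, but we don't have that. HL only applies to right triangles with matching hypotenuse and leg.
The correct criterion is AAS. Two pairs of corresponding angles and a non-included side are equal (Angle-Angle-Side).

AAS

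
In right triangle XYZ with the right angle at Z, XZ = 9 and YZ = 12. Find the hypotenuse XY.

XY = sqrt(9^2 + 12^2) = sqrt(225) = 15

15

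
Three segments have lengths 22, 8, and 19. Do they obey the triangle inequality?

Check all three triangle inequalities:
22 + 8 = 30 > 19 ✓
22 + 19 = 41 > 8 ✓
8 + 19 = 27 > 22 ✓
All conditions hold, so these sides form a valid triangle.

Yes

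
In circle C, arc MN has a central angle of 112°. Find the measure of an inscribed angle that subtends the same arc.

An inscribed angle intercepts an arc from a point on the circle, while the central angle intercepts the same arc from the center.
The inscribed angle is always half the central angle: 112° / 2 = 56°.

56°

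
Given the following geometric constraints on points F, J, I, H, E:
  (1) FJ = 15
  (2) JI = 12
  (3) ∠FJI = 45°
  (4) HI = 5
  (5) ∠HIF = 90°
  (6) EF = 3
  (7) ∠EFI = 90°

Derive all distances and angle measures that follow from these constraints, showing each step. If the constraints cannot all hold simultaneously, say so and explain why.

The constraints are consistent.

Step 1: From FJ = 15, JI = 12, and ∠FJI = 45°, by the law of cosines:
  FI² = FJ² + JI² - 2·FJ·JI·cos(45°) = 225 + 144 - 254.6 = 114.4
  FI ≈ 10.7

Step 2: From FI = 10.7, IH = 5, and ∠FIH = 90°, by the law of cosines:
  FH² = FI² + IH² - 2·FI·IH·cos(90°) = 114.4 + 25 - 0 = 139.4
  FH ≈ 11.81

Step 3: From IF = 10.7, FE = 3, and ∠IFE = 90°, by the law of cosines:
  IE² = IF² + FE² - 2·IF·FE·cos(90°) = 114.4 + 9 - 0 = 123.4
  IE ≈ 11.11

Step 4: From FI = 10.7, FJ = 15, IJ = 12, by the inverse law of cosines:
  cos(∠IFJ) = (FI² + FJ² - IJ²) / (2·FI·FJ)
  ∠IFJ = 52.48°

Step 5: From IF = 10.7, IJ = 12, FJ = 15, by the inverse law of cosines:
  cos(∠FIJ) = (IF² + IJ² - FJ²) / (2·IF·IJ)
  ∠FIJ = 82.52°

Step 6: From FH = 11.81, FI = 10.7, HI = 5, by the inverse law of cosines:
  cos(∠HFI) = (FH² + FI² - HI²) / (2·FH·FI)
  ∠HFI = 25.05°

Step 7: From IE = 11.11, IF = 10.7, EF = 3, by the inverse law of cosines:
  cos(∠EIF) = (IE² + IF² - EF²) / (2·IE·IF)
  ∠EIF = 15.67°

Step 8: From HF = 11.81, HI = 5, FI = 10.7, by the inverse law of cosines:
  cos(∠FHI) = (HF² + HI² - FI²) / (2·HF·HI)
  ∠FHI = 64.95°

Step 9: From EF = 3, EI = 11.11, FI = 10.7, by the inverse law of cosines:
  cos(∠FEI) = (EF² + EI² - FI²) / (2·EF·EI)
  ∠FEI = 74.33°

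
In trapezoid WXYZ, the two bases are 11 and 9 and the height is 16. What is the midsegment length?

The midsegment of a trapezoid = (base1 + base2) / 2
midsegment = (11 + 9) / 2
midsegment = 20 / 2
midsegment = 10

10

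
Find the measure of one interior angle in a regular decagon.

Each interior angle of a regular n-gon is (n - 2) * 180 / n.
For n = 10: (10 - 2) * 180 / 10 = 1440/10 = 144 degrees.

144 degrees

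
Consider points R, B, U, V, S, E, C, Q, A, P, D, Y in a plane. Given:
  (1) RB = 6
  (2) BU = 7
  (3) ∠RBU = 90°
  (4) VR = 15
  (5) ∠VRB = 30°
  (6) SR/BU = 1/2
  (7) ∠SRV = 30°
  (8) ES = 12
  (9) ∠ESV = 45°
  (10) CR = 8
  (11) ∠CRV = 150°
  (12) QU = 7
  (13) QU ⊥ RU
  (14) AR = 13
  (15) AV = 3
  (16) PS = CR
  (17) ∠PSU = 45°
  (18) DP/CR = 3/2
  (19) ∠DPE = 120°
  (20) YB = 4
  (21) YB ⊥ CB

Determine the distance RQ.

Step 1: By the law of cosines on triangle UBR: UR² = 7² + 6² − 2·7·6·cos(90°) = 85, so UR = √85.
Step 2: By the law of cosines on triangle RUQ: RQ² = √85² + 7² − 2·√85·7·cos(90°) = 134, so RQ = √134.

Therefore, the length of RQ = √134.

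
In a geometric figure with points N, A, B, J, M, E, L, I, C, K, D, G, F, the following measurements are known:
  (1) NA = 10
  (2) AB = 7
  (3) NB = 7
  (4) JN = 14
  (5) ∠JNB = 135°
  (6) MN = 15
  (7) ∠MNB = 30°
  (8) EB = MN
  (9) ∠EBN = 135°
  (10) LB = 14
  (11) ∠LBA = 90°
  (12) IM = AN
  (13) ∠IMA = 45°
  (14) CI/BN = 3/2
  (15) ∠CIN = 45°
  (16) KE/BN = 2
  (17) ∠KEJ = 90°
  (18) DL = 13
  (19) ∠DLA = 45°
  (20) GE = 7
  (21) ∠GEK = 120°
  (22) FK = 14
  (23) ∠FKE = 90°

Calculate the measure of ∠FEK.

From the given relations: KE = 2·BN = 2·7 = 14.
Step 1: By the law of cosines on triangle EKF: EF² = 14² + 14² − 2·14·14·cos(90°) = 392, so EF = 14·√2.
Step 2: By the inverse law of cosines on triangle FEK: cos(∠FEK) = ((14·√2)² + 14² − 14²) / (2·14·√2·14) = 392/554.37 = 0.7071, so ∠FEK = 45°.

Therefore, the measure of angle ∠FEK = 45°.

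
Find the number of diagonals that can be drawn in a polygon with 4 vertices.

Total line segments between 4 vertices = C(4,2) = 6.
Subtract the 4 sides: 6 - 4 = 2 diagonals.

2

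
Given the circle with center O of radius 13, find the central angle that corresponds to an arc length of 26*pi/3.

The full circumference is 2πr = 26*pi.
The arc is 26*pi/3 / 26*pi = 1/3 of the full circle.
So the central angle = 1/3 × 360° = 120°.

120°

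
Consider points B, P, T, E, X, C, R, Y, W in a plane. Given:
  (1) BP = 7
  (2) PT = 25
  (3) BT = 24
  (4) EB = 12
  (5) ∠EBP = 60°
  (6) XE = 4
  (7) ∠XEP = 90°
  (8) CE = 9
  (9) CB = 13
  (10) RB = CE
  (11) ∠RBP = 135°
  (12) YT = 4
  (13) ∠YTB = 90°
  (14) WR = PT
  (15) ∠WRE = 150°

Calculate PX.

Step 1: By the law of cosines on triangle EBP: EP² = 12² + 7² − 2·12·7·cos(60°) = 109, so EP = √109.
Step 2: By the law of cosines on triangle PEX: PX² = √109² + 4² − 2·√109·4·cos(90°) = 125, so PX = 5·√5.

Therefore, the length of PX = 5·√5.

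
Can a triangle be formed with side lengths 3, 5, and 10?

The longest side is 10. The other two sides sum to 3 + 5 = 8.
Since 8 ≤ 10, the two shorter sides cannot reach around to close the triangle.

No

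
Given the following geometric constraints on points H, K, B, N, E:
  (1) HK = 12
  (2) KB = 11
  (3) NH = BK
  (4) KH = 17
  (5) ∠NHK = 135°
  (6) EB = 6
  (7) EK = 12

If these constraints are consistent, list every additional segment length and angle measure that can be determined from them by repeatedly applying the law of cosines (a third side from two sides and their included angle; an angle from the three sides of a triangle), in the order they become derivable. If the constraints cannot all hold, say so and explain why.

These constraints are not satisfiable: (1) HK = 12 and (4) KH = 17 assign two different lengths to the same segment. No planar figure meets all of them, so nothing further can be derived.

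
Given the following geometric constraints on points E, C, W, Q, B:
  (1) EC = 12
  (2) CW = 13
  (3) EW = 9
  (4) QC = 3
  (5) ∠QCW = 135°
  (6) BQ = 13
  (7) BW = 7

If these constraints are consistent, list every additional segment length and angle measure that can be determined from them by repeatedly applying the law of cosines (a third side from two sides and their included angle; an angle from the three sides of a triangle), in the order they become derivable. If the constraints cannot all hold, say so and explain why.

The constraints are consistent. Derivable facts, in order:
After 1 step:
- WQ ≈ 15.27
- ∠CEW = 74.97°
- ∠CWE = 63.06°
- ∠ECW = 41.96°
After 2 steps:
- ∠BQW = 27.18°
- ∠BWQ = 58.04°
- ∠CQW = 37.01°
- ∠CWQ = 7.99°
- ∠QBW = 94.78°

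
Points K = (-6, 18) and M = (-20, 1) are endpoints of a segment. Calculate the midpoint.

The midpoint is the average of the coordinates:
x: (-6 + -20)/2 = -13
y: (18 + 1)/2 = 19/2
Midpoint = (-13, 19/2)

(-13, 19/2)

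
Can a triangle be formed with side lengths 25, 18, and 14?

Check all three triangle inequalities:
25 + 18 = 43 > 14 ✓
25 + 14 = 39 > 18 ✓
18 + 14 = 32 > 25 ✓
All conditions hold, so these sides form a valid triangle.

Yes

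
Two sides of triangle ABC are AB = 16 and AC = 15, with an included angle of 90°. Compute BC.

The included angle is 90°, so the triangle is right-angled at A. The opposite side BC is the hypotenuse.
By the Pythagorean theorem: BC = sqrt(16^2 + 15^2) = sqrt(481) = sqrt(481).

sqrt(481)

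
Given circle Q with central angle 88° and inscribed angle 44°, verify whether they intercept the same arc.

By the inscribed angle theorem, if both angles subtend the same arc, the inscribed angle must be half the central angle.
Half of 88° = 44°, which equals the given inscribed angle of 44°.
Therefore, yes, they correspond to the same arc.

Yes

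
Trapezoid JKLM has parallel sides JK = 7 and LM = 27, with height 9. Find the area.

Area = (7 + 27) * 9 / 2 = 306 / 2 = 153

153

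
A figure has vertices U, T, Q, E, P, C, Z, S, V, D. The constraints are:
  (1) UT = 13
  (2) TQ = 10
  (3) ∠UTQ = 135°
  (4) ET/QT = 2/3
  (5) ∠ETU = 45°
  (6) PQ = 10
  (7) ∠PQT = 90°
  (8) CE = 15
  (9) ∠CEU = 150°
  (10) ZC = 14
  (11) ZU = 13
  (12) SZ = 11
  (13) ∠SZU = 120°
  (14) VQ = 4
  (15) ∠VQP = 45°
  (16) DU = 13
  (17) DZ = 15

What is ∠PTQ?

Step 1: By the law of cosines on triangle TQP: TP² = 10² + 10² − 2·10·10·cos(90°) = 200, so TP = 10·√2.
Step 2: By the inverse law of cosines on triangle PTQ: cos(∠PTQ) = ((10·√2)² + 10² − 10²) / (2·10·√2·10) = 200/282.84 = 0.7071, so ∠PTQ = 45°.

Therefore, the measure of angle ∠PTQ = 45°.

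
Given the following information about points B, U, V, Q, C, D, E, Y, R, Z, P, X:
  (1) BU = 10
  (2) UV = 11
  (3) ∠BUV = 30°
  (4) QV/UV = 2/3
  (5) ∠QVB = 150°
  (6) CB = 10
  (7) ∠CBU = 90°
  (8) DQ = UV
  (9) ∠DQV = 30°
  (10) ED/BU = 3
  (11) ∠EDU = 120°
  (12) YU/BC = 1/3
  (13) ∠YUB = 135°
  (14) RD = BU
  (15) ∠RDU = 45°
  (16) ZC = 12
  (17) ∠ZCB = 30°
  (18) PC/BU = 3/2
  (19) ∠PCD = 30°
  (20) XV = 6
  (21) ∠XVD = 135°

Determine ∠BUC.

Step 1: By the law of cosines on triangle UBC: UC² = 10² + 10² − 2·10·10·cos(90°) = 200, so UC = 10·√2.
Step 2: By the inverse law of cosines on triangle BUC: cos(∠BUC) = (10² + (10·√2)² − 10²) / (2·10·10·√2) = 200/282.84 = 0.7071, so ∠BUC = 45°.

Therefore, the measure of angle ∠BUC = 45°.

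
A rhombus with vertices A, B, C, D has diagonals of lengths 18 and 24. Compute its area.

Area of a rhombus = (d1 * d2) / 2
Area = (18 * 24) / 2
Area = 432 / 2
Area = 216

216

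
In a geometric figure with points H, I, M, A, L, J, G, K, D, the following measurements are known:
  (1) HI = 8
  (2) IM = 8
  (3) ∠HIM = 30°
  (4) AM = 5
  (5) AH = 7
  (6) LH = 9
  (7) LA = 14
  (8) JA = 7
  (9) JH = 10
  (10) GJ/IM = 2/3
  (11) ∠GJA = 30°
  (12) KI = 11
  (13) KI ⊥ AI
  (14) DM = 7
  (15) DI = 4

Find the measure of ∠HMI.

Step 1: By the law of cosines on triangle MIH: MH² = 8² + 8² − 2·8·8·cos(30°) = 17.15, so MH ≈ 4.14.
Step 2: By the inverse law of cosines on triangle HMI: cos(∠HMI) = (4.14² + 8² − 8²) / (2·4.14·8) = 17.15/66.26 = 0.2588, so ∠HMI = 75°.

Therefore, the measure of angle ∠HMI = 75°.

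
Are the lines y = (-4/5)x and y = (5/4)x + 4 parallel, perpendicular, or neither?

Slope of line 1: m1 = -4/5
Slope of line 2: m2 = 5/4
m1 * m2 = -1, so perpendicular.

Perpendicular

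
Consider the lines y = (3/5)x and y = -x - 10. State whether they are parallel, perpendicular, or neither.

Slope of line 1: m1 = 3/5
Slope of line 2: m2 = -1
For parallel lines we need equal slopes: 3/5 != -1.
For perpendicular lines we need m1*m2 = -1: (3/5)(-1) = -3/5 != -1.
Since neither condition holds, the lines are neither parallel nor perpendicular.

Neither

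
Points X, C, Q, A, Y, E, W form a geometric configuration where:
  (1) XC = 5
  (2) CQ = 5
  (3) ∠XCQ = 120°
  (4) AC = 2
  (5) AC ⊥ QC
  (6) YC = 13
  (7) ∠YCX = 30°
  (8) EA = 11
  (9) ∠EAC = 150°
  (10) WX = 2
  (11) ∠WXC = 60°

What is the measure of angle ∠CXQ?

Step 1: By the law of cosines on triangle XCQ: XQ² = 5² + 5² − 2·5·5·cos(120°) = 75, so XQ = 5·√3.
Step 2: By the inverse law of cosines on triangle CXQ: cos(∠CXQ) = (5² + (5·√3)² − 5²) / (2·5·5·√3) = 75/86.6 = 0.866, so ∠CXQ = 30°.

Therefore, the measure of angle ∠CXQ = 30°.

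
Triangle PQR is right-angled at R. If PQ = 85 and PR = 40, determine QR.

By the Pythagorean theorem: QR^2 = PQ^2 - PR^2
QR^2 = 85^2 - 40^2 = 7225 - 1600 = 5625
QR = sqrt(5625) = 75

75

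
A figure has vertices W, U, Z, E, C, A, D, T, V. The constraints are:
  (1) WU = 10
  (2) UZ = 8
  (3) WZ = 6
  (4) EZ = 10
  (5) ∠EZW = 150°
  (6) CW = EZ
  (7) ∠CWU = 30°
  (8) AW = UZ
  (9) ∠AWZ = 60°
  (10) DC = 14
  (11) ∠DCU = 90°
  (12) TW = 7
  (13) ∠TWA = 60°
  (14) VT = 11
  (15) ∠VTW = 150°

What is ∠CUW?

From the given relations: CW = EZ = 10.
Step 1: By the law of cosines on triangle UWC: UC² = 10² + 10² − 2·10·10·cos(30°) = 26.79, so UC ≈ 5.18.
Step 2: By the inverse law of cosines on triangle CUW: cos(∠CUW) = (5.18² + 10² − 10²) / (2·5.18·10) = 26.79/103.53 = 0.2588, so ∠CUW = 75°.

Therefore, the measure of angle ∠CUW = 75°.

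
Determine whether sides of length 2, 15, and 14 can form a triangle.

For three segments to close into a triangle, no single side can be as long as the other two combined.
The longest side is 15, and 2 + 14 = 16 > 15.
A triangle can be formed.

Yes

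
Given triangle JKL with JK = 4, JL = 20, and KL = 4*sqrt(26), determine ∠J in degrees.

cos(J) = (4² + 20² - (4*sqrt(26))²) / (2 × 4 × 20) = 0, so J = arccos(0) = 90°.

90°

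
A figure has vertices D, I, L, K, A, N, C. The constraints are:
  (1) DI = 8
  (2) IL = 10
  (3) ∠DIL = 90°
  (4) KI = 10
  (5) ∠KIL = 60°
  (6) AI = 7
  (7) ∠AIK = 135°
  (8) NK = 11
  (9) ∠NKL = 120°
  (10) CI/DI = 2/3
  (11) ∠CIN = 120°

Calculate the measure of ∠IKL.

Step 1: By the law of cosines on triangle KIL: KL² = 10² + 10² − 2·10·10·cos(60°) = 100, so KL = 10.
Step 2: By the inverse law of cosines on triangle IKL: cos(∠IKL) = (10² + 10² − 10²) / (2·10·10) = 100/200 = 0.5, so ∠IKL = 60°.

Therefore, the measure of angle ∠IKL = 60°.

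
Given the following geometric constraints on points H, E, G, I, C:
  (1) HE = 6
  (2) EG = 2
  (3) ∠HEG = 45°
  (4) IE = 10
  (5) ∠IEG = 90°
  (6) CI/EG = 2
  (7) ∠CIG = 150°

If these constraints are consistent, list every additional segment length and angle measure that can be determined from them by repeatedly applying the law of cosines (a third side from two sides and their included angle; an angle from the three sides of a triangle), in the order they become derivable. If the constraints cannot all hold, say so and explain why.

The constraints are consistent. Derivable facts, in order:
After 1 step:
- GI = 2·√26
- HG ≈ 4.8
After 2 steps:
- GC ≈ 13.81
- ∠EGH = 117.86°
- ∠EGI = 78.69°
- ∠EHG = 17.14°
- ∠EIG = 11.31°
After 3 steps:
- ∠CGI = 8.33°
- ∠GCI = 21.67°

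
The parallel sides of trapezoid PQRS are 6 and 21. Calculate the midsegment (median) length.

The midsegment of a trapezoid = (base1 + base2) / 2
midsegment = (6 + 21) / 2
midsegment = 27 / 2
midsegment = 27/2

27/2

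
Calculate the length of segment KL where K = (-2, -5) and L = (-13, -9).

The horizontal distance is |-13 - -2| = 11 and the vertical distance is |-9 - -5| = 4.
By the Pythagorean theorem, d = sqrt(11^2 + 4^2) = sqrt(137).

sqrt(137)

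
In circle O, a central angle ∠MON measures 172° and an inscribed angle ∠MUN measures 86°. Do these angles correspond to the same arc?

By the inscribed angle theorem, if both angles subtend the same arc, the inscribed angle must be half the central angle.
Half of 172° = 86°, which equals the given inscribed angle of 86°.
Therefore, yes, they correspond to the same arc.

Yes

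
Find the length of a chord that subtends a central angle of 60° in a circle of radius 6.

Chord length = 2r sin(θ/2)
= 2 × 6 × sin(60°/2)
= 2 × 6 × sin(30°)
= 6

6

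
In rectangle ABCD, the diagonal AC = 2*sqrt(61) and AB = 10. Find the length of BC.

The diagonal of a rectangle forms a right triangle with the two sides.
Rearranging the Pythagorean theorem: missing side = sqrt(d^2 - known^2).
= sqrt(244 - 100) = sqrt(144) = 12.

12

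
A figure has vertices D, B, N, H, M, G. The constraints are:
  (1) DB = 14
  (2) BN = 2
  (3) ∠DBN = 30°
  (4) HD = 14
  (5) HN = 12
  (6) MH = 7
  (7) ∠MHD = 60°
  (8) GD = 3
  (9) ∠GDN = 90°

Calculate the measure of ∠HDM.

Step 1: By the law of cosines on triangle DHM: DM² = 14² + 7² − 2·14·7·cos(60°) = 147, so DM = 7·√3.
Step 2: By the inverse law of cosines on triangle HDM: cos(∠HDM) = (14² + (7·√3)² − 7²) / (2·14·7·√3) = 294/339.48 = 0.866, so ∠HDM = 30°.

Therefore, the measure of angle ∠HDM = 30°.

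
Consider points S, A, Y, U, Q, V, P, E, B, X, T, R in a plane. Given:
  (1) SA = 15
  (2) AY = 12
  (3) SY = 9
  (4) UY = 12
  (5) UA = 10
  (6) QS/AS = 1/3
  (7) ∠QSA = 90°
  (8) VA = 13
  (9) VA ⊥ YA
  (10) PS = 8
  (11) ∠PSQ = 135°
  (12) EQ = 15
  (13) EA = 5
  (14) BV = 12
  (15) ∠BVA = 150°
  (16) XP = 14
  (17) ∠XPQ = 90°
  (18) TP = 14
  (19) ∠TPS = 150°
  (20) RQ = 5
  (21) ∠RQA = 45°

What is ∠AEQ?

From the given relations: QS = 1/3·AS = 1/3·15 = 5.
Step 1: By the law of cosines on triangle ASQ: AQ² = 15² + 5² − 2·15·5·cos(90°) = 250, so AQ = 5·√10.
Step 2: By the inverse law of cosines on triangle AEQ: cos(∠AEQ) = (5² + 15² − (5·√10)²) / (2·5·15) = 0/150 = 0, so ∠AEQ = 90°.

Therefore, the measure of angle ∠AEQ = 90°.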